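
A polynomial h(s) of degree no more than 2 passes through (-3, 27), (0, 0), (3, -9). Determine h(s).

h(s) = s^2 - 6s

Write h(s) = as^2 + bs + c. Substituting each data point gives a linear system:
  9a - 3b + c = 27
  c = 0
  9a + 3b + c = -9
Solving the system yields a = 1, b = -6, c = 0.
So h(s) = s² - 6s.
Check: h(3) = -9. ✓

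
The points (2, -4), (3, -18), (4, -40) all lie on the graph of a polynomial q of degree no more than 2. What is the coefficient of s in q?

6

Write q(s) = as^2 + bs + c. Substituting each data point gives a linear system:
  4a + 2b + c = -4
  9a + 3b + c = -18
  16a + 4b + c = -40
Solving the system yields a = -4, b = 6, c = 0.
So q(s) = -4s^2 + 6s.
The coefficient of s is 6.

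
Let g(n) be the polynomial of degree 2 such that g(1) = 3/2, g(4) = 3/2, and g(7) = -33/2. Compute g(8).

-53/2

Write g(n) = an^2 + bn + c. Substituting each data point gives a linear system:
  a + b + c = 3/2
  16a + 4b + c = 3/2
  49a + 7b + c = -33/2
Solving the system yields a = -1, b = 5, c = -5/2.
So g(n) = -n^2 + 5n - 5/2.
Then g(8) = -53/2.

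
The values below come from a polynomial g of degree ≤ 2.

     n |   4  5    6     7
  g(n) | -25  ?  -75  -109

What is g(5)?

On equispaced nodes a degree-2 polynomial has vanishing third forward difference, so
  - g(4) + 3·g(5) - 3·g(6) + g(7) = 0.
Substituting the known values and solving for g(5):
  3·g(5) = -141
  g(5) = -47.

-47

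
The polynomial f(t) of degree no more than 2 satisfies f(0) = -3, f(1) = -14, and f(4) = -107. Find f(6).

-219

Using the Lagrange interpolation formula with nodes 0, 1, 4:
  L_0(t) = (t - 1)(t - 4) / 4
  L_1(t) = t(t - 4) / -3
  L_2(t) = t(t - 1) / 12
Then f(t) = -3·L_0(t) - 14·L_1(t) - 107·L_2(t).
Expanding and collecting terms gives f(t) = -5t^2 - 6t - 3.
Evaluating at t = 6: f(6) = -219.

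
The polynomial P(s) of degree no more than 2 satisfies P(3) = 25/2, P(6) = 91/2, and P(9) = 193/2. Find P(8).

Write P(s) = as^2 + bs + c. Substituting each data point gives a linear system:
  9a + 3b + c = 25/2
  36a + 6b + c = 91/2
  81a + 9b + c = 193/2
Solving the system yields a = 1, b = 2, c = -5/2.
So P(s) = s^2 + 2s - 5/2.
Then P(8) = 155/2.

155/2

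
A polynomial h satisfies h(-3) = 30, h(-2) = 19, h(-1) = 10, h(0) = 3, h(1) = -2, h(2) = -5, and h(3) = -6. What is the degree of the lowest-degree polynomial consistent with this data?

Forward differences of the values at s = -3, -2, -1, 0, 1, 2, 3:
  h  : 30  19  10  3  -2  -5  -6
  Δ  : -11  -9  -7  -5  -3  -1
  Δ^2: 2  2  2  2  2
  Δ^3: 0  0  0  0
  Δ^4: 0  0  0
  Δ^5: 0  0
  Δ^6: 0
The second differences are constant (2) and nonzero, while all higher differences vanish, so the minimal degree is 2.

2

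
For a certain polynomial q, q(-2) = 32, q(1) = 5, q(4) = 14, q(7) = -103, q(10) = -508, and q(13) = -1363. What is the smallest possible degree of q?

Forward differences of the values at u = -2, 1, 4, 7, 10, 13:
  q  : 32  5  14  -103  -508  -1363
  Δ  : -27  9  -117  -405  -855
  Δ^2: 36  -126  -288  -450
  Δ^3: -162  -162  -162
  Δ^4: 0  0
  Δ^5: 0
The third differences are constant (-162) and nonzero, while all higher differences vanish, so the minimal degree is 3.

3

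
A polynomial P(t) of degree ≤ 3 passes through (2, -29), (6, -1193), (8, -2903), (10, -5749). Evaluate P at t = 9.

Using the Lagrange interpolation formula with nodes 2, 6, 8, 10:
  L_0(t) = (t - 6)(t - 8)(t - 10) / -192
  L_1(t) = (t - 2)(t - 8)(t - 10) / 32
  L_2(t) = (t - 2)(t - 6)(t - 10) / -24
  L_3(t) = (t - 2)(t - 6)(t - 8) / 64
Then P(t) = -29·L_0(t) - 1193·L_1(t) - 2903·L_2(t) - 5749·L_3(t).
Expanding and collecting terms gives P(t) = -6t^3 + 2t^2 + 5t + 1.
Evaluating at t = 9: P(9) = -4166.

-4166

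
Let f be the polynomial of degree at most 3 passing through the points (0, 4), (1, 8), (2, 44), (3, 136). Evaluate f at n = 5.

Using the Lagrange interpolation formula with nodes 0, 1, 2, 3:
  L_0(n) = (n - 1)(n - 2)(n - 3) / -6
  L_1(n) = n(n - 2)(n - 3) / 2
  L_2(n) = n(n - 1)(n - 3) / -2
  L_3(n) = n(n - 1)(n - 2) / 6
Then f(n) = 4·L_0(n) + 8·L_1(n) + 44·L_2(n) + 136·L_3(n).
Expanding and collecting terms gives f(n) = 4n^3 + 4n^2 - 4n + 4.
Evaluating at n = 5: f(5) = 584.

584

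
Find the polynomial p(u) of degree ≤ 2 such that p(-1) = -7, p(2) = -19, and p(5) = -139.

Write p(u) = au^2 + bu + c. Substituting each data point gives a linear system:
  a - b + c = -7
  4a + 2b + c = -19
  25a + 5b + c = -139
Solving the system yields a = -6, b = 2, c = 1.
So p(u) = -6u^2 + 2u + 1.
Check: p(5) = -139. ✓

p(u) = -6u^2 + 2u + 1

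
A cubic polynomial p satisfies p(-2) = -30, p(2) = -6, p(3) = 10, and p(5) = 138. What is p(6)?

274

Write p(x) = ax^3 + bx^2 + cx + d. Substituting each data point gives a linear system:
  -8a + 4b - 2c + d = -30
  8a + 4b + 2c + d = -6
  27a + 9b + 3c + d = 10
  125a + 25b + 5c + d = 138
Solving the system yields a = 2, b = -4, c = -2, d = -2.
So p(x) = 2x^3 - 4x^2 - 2x - 2.
Then p(6) = 274.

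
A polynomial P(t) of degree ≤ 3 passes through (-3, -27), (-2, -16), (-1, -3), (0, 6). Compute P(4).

-118

Using the Lagrange interpolation formula with nodes -3, -2, -1, 0:
  L_0(t) = (t + 2)(t + 1)t / -6
  L_1(t) = (t + 3)(t + 1)t / 2
  L_2(t) = (t + 3)(t + 2)t / -2
  L_3(t) = (t + 3)(t + 2)(t + 1) / 6
Then P(t) = -27·L_0(t) - 16·L_1(t) - 3·L_2(t) + 6·L_3(t).
Expanding and collecting terms gives P(t) = -t^3 - 5t^2 + 5t + 6.
Evaluating at t = 4: P(4) = -118.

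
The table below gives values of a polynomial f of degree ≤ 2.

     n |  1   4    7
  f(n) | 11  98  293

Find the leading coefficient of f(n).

6

Write f(n) = an^2 + bn + c. Substituting each data point gives a linear system:
  a + b + c = 11
  16a + 4b + c = 98
  49a + 7b + c = 293
Solving the system yields a = 6, b = -1, c = 6.
So f(n) = 6n^2 - n + 6.
The leading coefficient is 6.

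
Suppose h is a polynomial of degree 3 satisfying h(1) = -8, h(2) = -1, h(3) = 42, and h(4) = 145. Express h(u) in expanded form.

Write h(u) = au^3 + bu^2 + cu + d. Substituting each data point gives a linear system:
  a + b + c + d = -8
  8a + 4b + 2c + d = -1
  27a + 9b + 3c + d = 42
  64a + 16b + 4c + d = 145
Solving the system yields a = 4, b = -6, c = -3, d = -3.
So h(u) = 4u^3 - 6u^2 - 3u - 3.
Check: h(2) = -1. ✓

h(u) = 4u^3 - 6u^2 - 3u - 3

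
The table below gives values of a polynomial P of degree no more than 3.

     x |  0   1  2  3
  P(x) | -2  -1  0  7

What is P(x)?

P(x) = x^3 - 3x^2 + 3x - 2

Write P(x) = ax^3 + bx^2 + cx + d. Substituting each data point gives a linear system:
  d = -2
  a + b + c + d = -1
  8a + 4b + 2c + d = 0
  27a + 9b + 3c + d = 7
Solving the system yields a = 1, b = -3, c = 3, d = -2.
So P(x) = x³ - 3x² + 3x - 2.
Check: P(0) = -2. ✓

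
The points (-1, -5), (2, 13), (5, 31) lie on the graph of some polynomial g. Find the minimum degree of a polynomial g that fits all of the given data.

Forward differences of the values at u = -1, 2, 5:
  g  : -5  13  31
  Δ  : 18  18
  Δ^2: 0
The first differences are constant (18) and nonzero, while all higher differences vanish, so the minimal degree is 1.

1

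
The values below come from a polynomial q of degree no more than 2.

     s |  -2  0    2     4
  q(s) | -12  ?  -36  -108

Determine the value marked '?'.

On equispaced nodes a degree-2 polynomial has vanishing third forward difference, so
  - q(-2) + 3·q(0) - 3·q(2) + q(4) = 0.
Substituting the known values and solving for q(0):
  3·q(0) = -12
  q(0) = -4.

-4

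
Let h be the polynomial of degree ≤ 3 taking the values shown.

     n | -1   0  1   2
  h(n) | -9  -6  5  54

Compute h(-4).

Write h(n) = an^3 + bn^2 + cn + d. Substituting each data point gives a linear system:
  -a + b - c + d = -9
  d = -6
  a + b + c + d = 5
  8a + 4b + 2c + d = 54
Solving the system yields a = 5, b = 4, c = 2, d = -6.
So h(n) = 5n^3 + 4n^2 + 2n - 6.
Then h(-4) = -270.

-270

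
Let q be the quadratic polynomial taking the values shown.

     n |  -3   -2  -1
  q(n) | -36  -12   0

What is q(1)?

Using the Lagrange interpolation formula with nodes -3, -2, -1:
  L_0(n) = (n + 2)(n + 1) / 2
  L_1(n) = (n + 3)(n + 1) / -1
  L_2(n) = (n + 3)(n + 2) / 2
Then q(n) = -36·L_0(n) - 12·L_1(n) + 0·L_2(n).
Expanding and collecting terms gives q(n) = -6n^2 - 6n.
Evaluating at n = 1: q(1) = -12.

-12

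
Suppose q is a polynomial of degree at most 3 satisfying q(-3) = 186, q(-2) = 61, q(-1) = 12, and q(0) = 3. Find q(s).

q(s) = -6s^3 + 2s^2 - s + 3

Using the Lagrange interpolation formula with nodes -3, -2, -1, 0:
  L_0(s) = (s + 2)(s + 1)s / -6
  L_1(s) = (s + 3)(s + 1)s / 2
  L_2(s) = (s + 3)(s + 2)s / -2
  L_3(s) = (s + 3)(s + 2)(s + 1) / 6
Then q(s) = 186·L_0(s) + 61·L_1(s) + 12·L_2(s) + 3·L_3(s).
Expanding and collecting terms gives q(s) = -6s³ + 2s² - s + 3.
Check: q(0) = 3. ✓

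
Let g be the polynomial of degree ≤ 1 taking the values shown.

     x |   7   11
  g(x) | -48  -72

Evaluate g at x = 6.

-42

Write g(x) = ax + b. Substituting each data point gives a linear system:
  7a + b = -48
  11a + b = -72
Solving the system yields a = -6, b = -6.
So g(x) = -6x - 6.
Then g(6) = -42.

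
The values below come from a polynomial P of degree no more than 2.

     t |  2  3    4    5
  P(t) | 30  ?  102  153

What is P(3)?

61

The 3 known points determine the degree-2 polynomial uniquely.
Write P(t) = at^2 + bt + c. Substituting each data point gives a linear system:
  4a + 2b + c = 30
  16a + 4b + c = 102
  25a + 5b + c = 153
Solving the system yields a = 5, b = 6, c = -2.
So P(t) = 5t^2 + 6t - 2.
Then P(3) = 61.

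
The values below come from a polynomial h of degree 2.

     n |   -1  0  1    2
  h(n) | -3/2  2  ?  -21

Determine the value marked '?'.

The 3 known points determine the degree-2 polynomial uniquely.
Write h(n) = an^2 + bn + c. Substituting each data point gives a linear system:
  a - b + c = -3/2
  c = 2
  4a + 2b + c = -21
Solving the system yields a = -5, b = -3/2, c = 2.
So h(n) = -5n^2 - (3/2)n + 2.
Then h(1) = -9/2.

-9/2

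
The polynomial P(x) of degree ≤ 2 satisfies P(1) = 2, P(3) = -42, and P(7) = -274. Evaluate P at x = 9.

-462

Write P(x) = ax^2 + bx + c. Substituting each data point gives a linear system:
  a + b + c = 2
  9a + 3b + c = -42
  49a + 7b + c = -274
Solving the system yields a = -6, b = 2, c = 6.
So P(x) = -6x² + 2x + 6.
Then P(9) = -462.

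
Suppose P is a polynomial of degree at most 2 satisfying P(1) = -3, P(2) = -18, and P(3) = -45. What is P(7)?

-273

Forward differences of the values at x = 1, 2, 3:
  P  : -3  -18  -45
  Δ  : -15  -27
  Δ^2: -12
The second differences are constant, confirming degree 2.
Interpolating (Newton forward form) and evaluating at x = 7 gives P(7) = -273.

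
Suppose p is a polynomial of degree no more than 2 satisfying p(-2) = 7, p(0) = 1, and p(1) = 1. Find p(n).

p(n) = n^2 - n + 1

Using the Lagrange interpolation formula with nodes -2, 0, 1:
  L_0(n) = n(n - 1) / 6
  L_1(n) = (n + 2)(n - 1) / -2
  L_2(n) = (n + 2)n / 3
Then p(n) = 7·L_0(n) + 1·L_1(n) + 1·L_2(n).
Expanding and collecting terms gives p(n) = n² - n + 1.
Check: p(-2) = 7. ✓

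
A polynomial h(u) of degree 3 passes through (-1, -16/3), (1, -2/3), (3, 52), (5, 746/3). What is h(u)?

h(u) = 2u^3 + (1/3)u - 3

Using the Lagrange interpolation formula with nodes -1, 1, 3, 5:
  L_0(u) = (u - 1)(u - 3)(u - 5) / -48
  L_1(u) = (u + 1)(u - 3)(u - 5) / 16
  L_2(u) = (u + 1)(u - 1)(u - 5) / -16
  L_3(u) = (u + 1)(u - 1)(u - 3) / 48
Then h(u) = -16/3·L_0(u) - 2/3·L_1(u) + 52·L_2(u) + 746/3·L_3(u).
Expanding and collecting terms gives h(u) = 2u³ + (1/3)u - 3.
Check: h(-1) = -16/3. ✓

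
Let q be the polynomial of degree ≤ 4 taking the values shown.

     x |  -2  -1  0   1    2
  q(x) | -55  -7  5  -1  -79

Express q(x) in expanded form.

q(x) = -3x^4 - 3x^3 - 6x^2 + 6x + 5

Using the Lagrange interpolation formula with nodes -2, -1, 0, 1, 2:
  L_0(x) = (x + 1)x(x - 1)(x - 2) / 24
  L_1(x) = (x + 2)x(x - 1)(x - 2) / -6
  L_2(x) = (x + 2)(x + 1)(x - 1)(x - 2) / 4
  L_3(x) = (x + 2)(x + 1)x(x - 2) / -6
  L_4(x) = (x + 2)(x + 1)x(x - 1) / 24
Then q(x) = -55·L_0(x) - 7·L_1(x) + 5·L_2(x) - 1·L_3(x) - 79·L_4(x).
Expanding and collecting terms gives q(x) = -3x^4 - 3x^3 - 6x^2 + 6x + 5.
Check: q(0) = 5. ✓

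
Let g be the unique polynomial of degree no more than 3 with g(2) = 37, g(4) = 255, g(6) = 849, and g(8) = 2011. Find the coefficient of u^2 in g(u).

Write g(u) = au^3 + bu^2 + cu + d. Substituting each data point gives a linear system:
  8a + 4b + 2c + d = 37
  64a + 16b + 4c + d = 255
  216a + 36b + 6c + d = 849
  512a + 64b + 8c + d = 2011
Solving the system yields a = 4, b = -1, c = 3, d = 3.
So g(u) = 4u^3 - u^2 + 3u + 3.
The coefficient of u^2 is -1.

-1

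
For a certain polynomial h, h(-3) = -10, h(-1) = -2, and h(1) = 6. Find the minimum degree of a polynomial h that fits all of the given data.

1

Divided differences on the nodes -3, -1, 1:
  order 0: -10  -2  6
  order 1: 4  4
  order 2: 0
The order-1 divided differences are all 4 (nonzero) and every higher order vanishes, so the data lies on a polynomial of degree exactly 1.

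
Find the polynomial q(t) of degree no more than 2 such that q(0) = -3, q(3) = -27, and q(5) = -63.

q(t) = -2t^2 - 2t - 3

Write q(t) = at^2 + bt + c. Substituting each data point gives a linear system:
  c = -3
  9a + 3b + c = -27
  25a + 5b + c = -63
Solving the system yields a = -2, b = -2, c = -3.
So q(t) = -2t^2 - 2t - 3.
Check: q(5) = -63. ✓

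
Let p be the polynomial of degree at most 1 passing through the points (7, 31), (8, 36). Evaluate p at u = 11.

51

Write p(u) = au + b. Substituting each data point gives a linear system:
  7a + b = 31
  8a + b = 36
Solving the system yields a = 5, b = -4.
So p(u) = 5u - 4.
Then p(11) = 51.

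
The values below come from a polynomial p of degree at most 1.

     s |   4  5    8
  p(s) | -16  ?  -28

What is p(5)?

-19

The 2 known points determine the degree-1 polynomial uniquely.
Write p(s) = as + b. Substituting each data point gives a linear system:
  4a + b = -16
  8a + b = -28
Solving the system yields a = -3, b = -4.
So p(s) = -3s - 4.
Then p(5) = -19.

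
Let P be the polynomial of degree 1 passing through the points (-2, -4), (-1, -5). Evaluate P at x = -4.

Write P(x) = ax + b. Substituting each data point gives a linear system:
  -2a + b = -4
  -a + b = -5
Solving the system yields a = -1, b = -6.
So P(x) = -x - 6.
Then P(-4) = -2.

-2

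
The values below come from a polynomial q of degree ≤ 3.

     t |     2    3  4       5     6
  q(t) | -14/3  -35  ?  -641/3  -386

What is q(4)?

The 4 known points determine the degree-3 polynomial uniquely.
Write q(t) = at^3 + bt^2 + ct + d. Substituting each data point gives a linear system:
  8a + 4b + 2c + d = -14/3
  27a + 9b + 3c + d = -35
  125a + 25b + 5c + d = -641/3
  216a + 36b + 6c + d = -386
Solving the system yields a = -2, b = 1/3, c = 6, d = -2.
So q(t) = -2t³ + (1/3)t² + 6t - 2.
Then q(4) = -302/3.

-302/3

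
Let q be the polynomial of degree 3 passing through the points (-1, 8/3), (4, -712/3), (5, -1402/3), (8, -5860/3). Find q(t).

q(t) = -4t^3 + (5/3)t^2 - t - 4

Using the Lagrange interpolation formula with nodes -1, 4, 5, 8:
  L_0(t) = (t - 4)(t - 5)(t - 8) / -270
  L_1(t) = (t + 1)(t - 5)(t - 8) / 20
  L_2(t) = (t + 1)(t - 4)(t - 8) / -18
  L_3(t) = (t + 1)(t - 4)(t - 5) / 108
Then q(t) = 8/3·L_0(t) - 712/3·L_1(t) - 1402/3·L_2(t) - 5860/3·L_3(t).
Expanding and collecting terms gives q(t) = -4t^3 + (5/3)t^2 - t - 4.
Check: q(-1) = 8/3. ✓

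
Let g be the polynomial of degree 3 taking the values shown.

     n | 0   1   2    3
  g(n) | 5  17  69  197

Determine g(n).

g(n) = 6n^3 + 2n^2 + 4n + 5

Using the Lagrange interpolation formula with nodes 0, 1, 2, 3:
  L_0(n) = (n - 1)(n - 2)(n - 3) / -6
  L_1(n) = n(n - 2)(n - 3) / 2
  L_2(n) = n(n - 1)(n - 3) / -2
  L_3(n) = n(n - 1)(n - 2) / 6
Then g(n) = 5·L_0(n) + 17·L_1(n) + 69·L_2(n) + 197·L_3(n).
Expanding and collecting terms gives g(n) = 6n³ + 2n² + 4n + 5.
Check: g(2) = 69. ✓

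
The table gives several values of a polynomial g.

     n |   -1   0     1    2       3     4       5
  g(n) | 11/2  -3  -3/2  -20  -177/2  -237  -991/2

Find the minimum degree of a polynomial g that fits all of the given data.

Forward differences of the values at n = -1, 0, 1, 2, 3, 4, 5:
  g  : 11/2  -3  -3/2  -20  -177/2  -237  -991/2
  Δ  : -17/2  3/2  -37/2  -137/2  -297/2  -517/2
  Δ^2: 10  -20  -50  -80  -110
  Δ^3: -30  -30  -30  -30
  Δ^4: 0  0  0
  Δ^5: 0  0
  Δ^6: 0
The third differences are constant (-30) and nonzero, while all higher differences vanish, so the minimal degree is 3.

3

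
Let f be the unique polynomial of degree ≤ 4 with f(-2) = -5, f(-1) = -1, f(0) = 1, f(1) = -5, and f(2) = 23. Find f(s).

Write f(s) = as^4 + bs^3 + cs^2 + ds + e. Substituting each data point gives a linear system:
  16a - 8b + 4c - 2d + e = -5
  a - b + c - d + e = -1
  e = 1
  a + b + c + d + e = -5
  16a + 8b + 4c + 2d + e = 23
Solving the system yields a = 2, b = 3, c = -6, d = -5, e = 1.
So f(s) = 2s^4 + 3s^3 - 6s^2 - 5s + 1.
Check: f(-1) = -1. ✓

f(s) = 2s^4 + 3s^3 - 6s^2 - 5s + 1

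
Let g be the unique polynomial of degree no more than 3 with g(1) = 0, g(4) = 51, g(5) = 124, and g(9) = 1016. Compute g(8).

Write g(t) = at^3 + bt^2 + ct + d. Substituting each data point gives a linear system:
  a + b + c + d = 0
  64a + 16b + 4c + d = 51
  125a + 25b + 5c + d = 124
  729a + 81b + 9c + d = 1016
Solving the system yields a = 2, b = -6, c = 5, d = -1.
So g(t) = 2t^3 - 6t^2 + 5t - 1.
Then g(8) = 679.

679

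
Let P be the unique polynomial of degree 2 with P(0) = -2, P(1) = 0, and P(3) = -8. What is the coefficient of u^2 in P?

-2

Write P(u) = au^2 + bu + c. Substituting each data point gives a linear system:
  c = -2
  a + b + c = 0
  9a + 3b + c = -8
Solving the system yields a = -2, b = 4, c = -2.
So P(u) = -2u^2 + 4u - 2.
The leading coefficient is -2.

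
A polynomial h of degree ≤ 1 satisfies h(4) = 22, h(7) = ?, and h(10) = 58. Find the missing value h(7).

On equispaced nodes a degree-1 polynomial has vanishing second forward difference, so
  h(4) - 2·h(7) + h(10) = 0.
Substituting the known values and solving for h(7):
  -2·h(7) = -80
  h(7) = 40.

40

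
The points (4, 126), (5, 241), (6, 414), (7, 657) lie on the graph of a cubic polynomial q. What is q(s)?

q(s) = 2s^3 - s^2 + 2s + 6

Using the Lagrange interpolation formula with nodes 4, 5, 6, 7:
  L_0(s) = (s - 5)(s - 6)(s - 7) / -6
  L_1(s) = (s - 4)(s - 6)(s - 7) / 2
  L_2(s) = (s - 4)(s - 5)(s - 7) / -2
  L_3(s) = (s - 4)(s - 5)(s - 6) / 6
Then q(s) = 126·L_0(s) + 241·L_1(s) + 414·L_2(s) + 657·L_3(s).
Expanding and collecting terms gives q(s) = 2s^3 - s^2 + 2s + 6.
Check: q(4) = 126. ✓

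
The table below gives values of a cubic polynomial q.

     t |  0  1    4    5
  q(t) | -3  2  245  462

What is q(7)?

Write q(t) = at^3 + bt^2 + ct + d. Substituting each data point gives a linear system:
  d = -3
  a + b + c + d = 2
  64a + 16b + 4c + d = 245
  125a + 25b + 5c + d = 462
Solving the system yields a = 3, b = 4, c = -2, d = -3.
So q(t) = 3t^3 + 4t^2 - 2t - 3.
Then q(7) = 1208.

1208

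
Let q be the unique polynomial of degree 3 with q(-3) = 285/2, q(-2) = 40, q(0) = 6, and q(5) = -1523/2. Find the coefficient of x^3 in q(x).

-6

Write q(x) = ax^3 + bx^2 + cx + d. Substituting each data point gives a linear system:
  -27a + 9b - 3c + d = 285/2
  -8a + 4b - 2c + d = 40
  d = 6
  125a + 25b + 5c + d = -1523/2
Solving the system yields a = -6, b = -3/2, c = 4, d = 6.
So q(x) = -6x^3 - (3/2)x^2 + 4x + 6.
The leading coefficient is -6.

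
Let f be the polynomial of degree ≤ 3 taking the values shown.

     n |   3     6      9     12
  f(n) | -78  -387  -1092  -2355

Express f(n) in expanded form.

f(n) = -n^3 - 4n^2 - 4n - 3

Write f(n) = an^3 + bn^2 + cn + d. Substituting each data point gives a linear system:
  27a + 9b + 3c + d = -78
  216a + 36b + 6c + d = -387
  729a + 81b + 9c + d = -1092
  1728a + 144b + 12c + d = -2355
Solving the system yields a = -1, b = -4, c = -4, d = -3.
So f(n) = -n^3 - 4n^2 - 4n - 3.
Check: f(6) = -387. ✓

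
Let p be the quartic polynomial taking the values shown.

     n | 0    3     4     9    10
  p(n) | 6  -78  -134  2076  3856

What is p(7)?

286

Write p(n) = an^4 + bn^3 + cn^2 + dn + e. Substituting each data point gives a linear system:
  e = 6
  81a + 27b + 9c + 3d + e = -78
  256a + 64b + 16c + 4d + e = -134
  6561a + 729b + 81c + 9d + e = 2076
  10000a + 1000b + 100c + 10d + e = 3856
Solving the system yields a = 1, b = -6, c = -2, d = 5, e = 6.
So p(n) = n^4 - 6n^3 - 2n^2 + 5n + 6.
Then p(7) = 286.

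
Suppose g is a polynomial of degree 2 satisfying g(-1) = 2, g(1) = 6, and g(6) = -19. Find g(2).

5

Write g(s) = as^2 + bs + c. Substituting each data point gives a linear system:
  a - b + c = 2
  a + b + c = 6
  36a + 6b + c = -19
Solving the system yields a = -1, b = 2, c = 5.
So g(s) = -s^2 + 2s + 5.
Then g(2) = 5.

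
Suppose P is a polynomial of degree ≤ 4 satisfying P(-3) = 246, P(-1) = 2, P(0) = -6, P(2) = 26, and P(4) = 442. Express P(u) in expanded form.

P(u) = 2u^4 - 2u^3 + 4u^2 - 6

Write P(u) = au^4 + bu^3 + cu^2 + du + e. Substituting each data point gives a linear system:
  81a - 27b + 9c - 3d + e = 246
  a - b + c - d + e = 2
  e = -6
  16a + 8b + 4c + 2d + e = 26
  256a + 64b + 16c + 4d + e = 442
Solving the system yields a = 2, b = -2, c = 4, d = 0, e = -6.
So P(u) = 2u⁴ - 2u³ + 4u² - 6.
Check: P(-1) = 2. ✓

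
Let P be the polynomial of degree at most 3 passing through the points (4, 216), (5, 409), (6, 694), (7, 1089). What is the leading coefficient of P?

3

Write P(u) = au^3 + bu^2 + cu + d. Substituting each data point gives a linear system:
  64a + 16b + 4c + d = 216
  125a + 25b + 5c + d = 409
  216a + 36b + 6c + d = 694
  343a + 49b + 7c + d = 1089
Solving the system yields a = 3, b = 1, c = 1, d = 4.
So P(u) = 3u³ + u² + u + 4.
The leading coefficient is 3.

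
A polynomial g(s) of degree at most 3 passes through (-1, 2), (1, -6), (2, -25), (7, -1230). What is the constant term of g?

Write g(s) = as^3 + bs^2 + cs + d. Substituting each data point gives a linear system:
  -a + b - c + d = 2
  a + b + c + d = -6
  8a + 4b + 2c + d = -25
  343a + 49b + 7c + d = -1230
Solving the system yields a = -4, b = 3, c = 0, d = -5.
So g(s) = -4s^3 + 3s^2 - 5.
The constant term is -5.

-5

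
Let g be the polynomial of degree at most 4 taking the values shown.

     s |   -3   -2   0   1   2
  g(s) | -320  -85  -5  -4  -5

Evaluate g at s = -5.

-1930

Write g(s) = as^4 + bs^3 + cs^2 + ds + e. Substituting each data point gives a linear system:
  81a - 27b + 9c - 3d + e = -320
  16a - 8b + 4c - 2d + e = -85
  e = -5
  a + b + c + d + e = -4
  16a + 8b + 4c + 2d + e = -5
Solving the system yields a = -2, b = 5, c = -2, d = 0, e = -5.
So g(s) = -2s^4 + 5s^3 - 2s^2 - 5.
Then g(-5) = -1930.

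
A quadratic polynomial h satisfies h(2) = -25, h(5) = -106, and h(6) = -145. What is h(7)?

Using the Lagrange interpolation formula with nodes 2, 5, 6:
  L_0(x) = (x - 5)(x - 6) / 12
  L_1(x) = (x - 2)(x - 6) / -3
  L_2(x) = (x - 2)(x - 5) / 4
Then h(x) = -25·L_0(x) - 106·L_1(x) - 145·L_2(x).
Expanding and collecting terms gives h(x) = -3x^2 - 6x - 1.
Evaluating at x = 7: h(7) = -190.

-190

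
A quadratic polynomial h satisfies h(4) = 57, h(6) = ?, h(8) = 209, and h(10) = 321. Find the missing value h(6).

121

The 3 known points determine the degree-2 polynomial uniquely.
Write h(n) = an^2 + bn + c. Substituting each data point gives a linear system:
  16a + 4b + c = 57
  64a + 8b + c = 209
  100a + 10b + c = 321
Solving the system yields a = 3, b = 2, c = 1.
So h(n) = 3n^2 + 2n + 1.
Then h(6) = 121.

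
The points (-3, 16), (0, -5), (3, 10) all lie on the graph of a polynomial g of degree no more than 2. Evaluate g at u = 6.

61

Using the Lagrange interpolation formula with nodes -3, 0, 3:
  L_0(u) = u(u - 3) / 18
  L_1(u) = (u + 3)(u - 3) / -9
  L_2(u) = (u + 3)u / 18
Then g(u) = 16·L_0(u) - 5·L_1(u) + 10·L_2(u).
Expanding and collecting terms gives g(u) = 2u^2 - u - 5.
Evaluating at u = 6: g(6) = 61.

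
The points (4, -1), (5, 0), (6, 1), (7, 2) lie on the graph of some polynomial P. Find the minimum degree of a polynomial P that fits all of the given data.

1

Forward differences of the values at x = 4, 5, 6, 7:
  P  : -1  0  1  2
  Δ  : 1  1  1
  Δ^2: 0  0
  Δ^3: 0
The first differences are constant (1) and nonzero, while all higher differences vanish, so the minimal degree is 1.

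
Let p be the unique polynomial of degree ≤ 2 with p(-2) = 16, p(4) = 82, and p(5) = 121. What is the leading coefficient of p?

4

Write p(s) = as^2 + bs + c. Substituting each data point gives a linear system:
  4a - 2b + c = 16
  16a + 4b + c = 82
  25a + 5b + c = 121
Solving the system yields a = 4, b = 3, c = 6.
So p(s) = 4s^2 + 3s + 6.
The leading coefficient is 4.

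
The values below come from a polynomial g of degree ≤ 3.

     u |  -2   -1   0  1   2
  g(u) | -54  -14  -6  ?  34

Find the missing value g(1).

0

The 4 known points determine the degree-3 polynomial uniquely.
Write g(u) = au^3 + bu^2 + cu + d. Substituting each data point gives a linear system:
  -8a + 4b - 2c + d = -54
  -a + b - c + d = -14
  d = -6
  8a + 4b + 2c + d = 34
Solving the system yields a = 5, b = -1, c = 2, d = -6.
So g(u) = 5u^3 - u^2 + 2u - 6.
Then g(1) = 0.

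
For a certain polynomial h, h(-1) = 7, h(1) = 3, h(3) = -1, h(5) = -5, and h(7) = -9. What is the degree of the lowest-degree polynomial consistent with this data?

Forward differences of the values at t = -1, 1, 3, 5, 7:
  h  : 7  3  -1  -5  -9
  Δ  : -4  -4  -4  -4
  Δ^2: 0  0  0
  Δ^3: 0  0
  Δ^4: 0
The first differences are constant (-4) and nonzero, while all higher differences vanish, so the minimal degree is 1.

1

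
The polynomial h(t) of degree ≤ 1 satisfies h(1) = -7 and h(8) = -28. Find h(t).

h(t) = -3t - 4

Using the Lagrange interpolation formula with nodes 1, 8:
  L_0(t) = (t - 8) / -7
  L_1(t) = (t - 1) / 7
Then h(t) = -7·L_0(t) - 28·L_1(t).
Expanding and collecting terms gives h(t) = -3t - 4.
Check: h(8) = -28. ✓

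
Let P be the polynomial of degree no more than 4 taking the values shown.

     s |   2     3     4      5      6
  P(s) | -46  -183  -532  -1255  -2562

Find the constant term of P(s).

Write P(s) = as^4 + bs^3 + cs^2 + ds + e. Substituting each data point gives a linear system:
  16a + 8b + 4c + 2d + e = -46
  81a + 27b + 9c + 3d + e = -183
  256a + 64b + 16c + 4d + e = -532
  625a + 125b + 25c + 5d + e = -1255
  1296a + 216b + 36c + 6d + e = -2562
Solving the system yields a = -2, b = 1, c = -5, d = -1, e = 0.
So P(s) = -2s⁴ + s³ - 5s² - s.
The constant term is 0.

0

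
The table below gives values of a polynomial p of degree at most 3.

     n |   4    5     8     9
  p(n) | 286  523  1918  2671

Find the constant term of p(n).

Write p(n) = an^3 + bn^2 + cn + d. Substituting each data point gives a linear system:
  64a + 16b + 4c + d = 286
  125a + 25b + 5c + d = 523
  512a + 64b + 8c + d = 1918
  729a + 81b + 9c + d = 2671
Solving the system yields a = 3, b = 6, c = 0, d = -2.
So p(n) = 3n^3 + 6n^2 - 2.
The constant term is -2.

-2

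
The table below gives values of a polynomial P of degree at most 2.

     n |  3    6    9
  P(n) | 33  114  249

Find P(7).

153

Using the Lagrange interpolation formula with nodes 3, 6, 9:
  L_0(n) = (n - 6)(n - 9) / 18
  L_1(n) = (n - 3)(n - 9) / -9
  L_2(n) = (n - 3)(n - 6) / 18
Then P(n) = 33·L_0(n) + 114·L_1(n) + 249·L_2(n).
Expanding and collecting terms gives P(n) = 3n^2 + 6.
Evaluating at n = 7: P(7) = 153.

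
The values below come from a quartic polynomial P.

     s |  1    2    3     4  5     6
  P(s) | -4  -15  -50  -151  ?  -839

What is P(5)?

On equispaced nodes a degree-4 polynomial has vanishing fifth forward difference, so
  - P(1) + 5·P(2) - 10·P(3) + 10·P(4) - 5·P(5) + P(6) = 0.
Substituting the known values and solving for P(5):
  -5·P(5) = 1920
  P(5) = -384.

-384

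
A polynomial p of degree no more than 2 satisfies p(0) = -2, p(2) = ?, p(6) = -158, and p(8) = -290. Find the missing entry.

The 3 known points determine the degree-2 polynomial uniquely.
Write p(n) = an^2 + bn + c. Substituting each data point gives a linear system:
  c = -2
  36a + 6b + c = -158
  64a + 8b + c = -290
Solving the system yields a = -5, b = 4, c = -2.
So p(n) = -5n^2 + 4n - 2.
Then p(2) = -14.

-14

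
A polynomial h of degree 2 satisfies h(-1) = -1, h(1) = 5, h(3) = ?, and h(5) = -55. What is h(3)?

On equispaced nodes a degree-2 polynomial has vanishing third forward difference, so
  - h(-1) + 3·h(1) - 3·h(3) + h(5) = 0.
Substituting the known values and solving for h(3):
  -3·h(3) = 39
  h(3) = -13.

-13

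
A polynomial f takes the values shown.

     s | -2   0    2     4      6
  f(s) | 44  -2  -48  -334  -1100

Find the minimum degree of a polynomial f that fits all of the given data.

Forward differences of the values at s = -2, 0, 2, 4, 6:
  f  : 44  -2  -48  -334  -1100
  Δ  : -46  -46  -286  -766
  Δ^2: 0  -240  -480
  Δ^3: -240  -240
  Δ^4: 0
The third differences are constant (-240) and nonzero, while all higher differences vanish, so the minimal degree is 3.

3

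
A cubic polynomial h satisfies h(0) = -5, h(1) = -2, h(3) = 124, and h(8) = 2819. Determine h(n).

h(n) = 6n^3 - 4n^2 + n - 5

Write h(n) = an^3 + bn^2 + cn + d. Substituting each data point gives a linear system:
  d = -5
  a + b + c + d = -2
  27a + 9b + 3c + d = 124
  512a + 64b + 8c + d = 2819
Solving the system yields a = 6, b = -4, c = 1, d = -5.
So h(n) = 6n^3 - 4n^2 + n - 5.
Check: h(8) = 2819. ✓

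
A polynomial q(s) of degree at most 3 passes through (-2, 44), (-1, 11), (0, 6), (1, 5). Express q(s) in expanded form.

q(s) = -4s^3 + 2s^2 + s + 6

Write q(s) = as^3 + bs^2 + cs + d. Substituting each data point gives a linear system:
  -8a + 4b - 2c + d = 44
  -a + b - c + d = 11
  d = 6
  a + b + c + d = 5
Solving the system yields a = -4, b = 2, c = 1, d = 6.
So q(s) = -4s³ + 2s² + s + 6.
Check: q(0) = 6. ✓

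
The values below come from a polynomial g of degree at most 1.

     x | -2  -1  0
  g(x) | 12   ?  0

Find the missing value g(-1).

On equispaced nodes a degree-1 polynomial has vanishing second forward difference, so
  g(-2) - 2·g(-1) + g(0) = 0.
Substituting the known values and solving for g(-1):
  -2·g(-1) = -12
  g(-1) = 6.

6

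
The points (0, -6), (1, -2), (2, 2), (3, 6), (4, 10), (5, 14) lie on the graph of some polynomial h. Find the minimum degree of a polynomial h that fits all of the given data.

Forward differences of the values at x = 0, 1, 2, 3, 4, 5:
  h  : -6  -2  2  6  10  14
  Δ  : 4  4  4  4  4
  Δ^2: 0  0  0  0
  Δ^3: 0  0  0
  Δ^4: 0  0
  Δ^5: 0
The first differences are constant (4) and nonzero, while all higher differences vanish, so the minimal degree is 1.

1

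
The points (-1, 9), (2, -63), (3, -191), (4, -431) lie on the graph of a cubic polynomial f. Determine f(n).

f(n) = -6n^3 - 2n^2 - 4n + 1

Write f(n) = an^3 + bn^2 + cn + d. Substituting each data point gives a linear system:
  -a + b - c + d = 9
  8a + 4b + 2c + d = -63
  27a + 9b + 3c + d = -191
  64a + 16b + 4c + d = -431
Solving the system yields a = -6, b = -2, c = -4, d = 1.
So f(n) = -6n^3 - 2n^2 - 4n + 1.
Check: f(-1) = 9. ✓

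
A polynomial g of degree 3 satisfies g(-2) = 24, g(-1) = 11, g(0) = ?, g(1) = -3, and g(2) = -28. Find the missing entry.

On equispaced nodes a degree-3 polynomial has vanishing fourth forward difference, so
  g(-2) - 4·g(-1) + 6·g(0) - 4·g(1) + g(2) = 0.
Substituting the known values and solving for g(0):
  6·g(0) = 36
  g(0) = 6.

6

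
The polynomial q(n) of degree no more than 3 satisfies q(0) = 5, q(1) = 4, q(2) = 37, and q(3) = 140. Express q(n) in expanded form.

q(n) = 6n^3 - n^2 - 6n + 5

Write q(n) = an^3 + bn^2 + cn + d. Substituting each data point gives a linear system:
  d = 5
  a + b + c + d = 4
  8a + 4b + 2c + d = 37
  27a + 9b + 3c + d = 140
Solving the system yields a = 6, b = -1, c = -6, d = 5.
So q(n) = 6n^3 - n^2 - 6n + 5.
Check: q(1) = 4. ✓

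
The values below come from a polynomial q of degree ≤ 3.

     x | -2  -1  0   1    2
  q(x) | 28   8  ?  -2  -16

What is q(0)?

On equispaced nodes a degree-3 polynomial has vanishing fourth forward difference, so
  q(-2) - 4·q(-1) + 6·q(0) - 4·q(1) + q(2) = 0.
Substituting the known values and solving for q(0):
  6·q(0) = 12
  q(0) = 2.

2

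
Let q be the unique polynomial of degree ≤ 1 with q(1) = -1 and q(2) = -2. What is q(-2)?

Write q(t) = at + b. Substituting each data point gives a linear system:
  a + b = -1
  2a + b = -2
Solving the system yields a = -1, b = 0.
So q(t) = -t.
Then q(-2) = 2.

2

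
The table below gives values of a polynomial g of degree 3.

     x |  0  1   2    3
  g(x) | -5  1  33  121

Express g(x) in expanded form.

Write g(x) = ax^3 + bx^2 + cx + d. Substituting each data point gives a linear system:
  d = -5
  a + b + c + d = 1
  8a + 4b + 2c + d = 33
  27a + 9b + 3c + d = 121
Solving the system yields a = 5, b = -2, c = 3, d = -5.
So g(x) = 5x³ - 2x² + 3x - 5.
Check: g(2) = 33. ✓

g(x) = 5x^3 - 2x^2 + 3x - 5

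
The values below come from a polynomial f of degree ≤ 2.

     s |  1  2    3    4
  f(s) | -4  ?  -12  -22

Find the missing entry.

-6

On equispaced nodes a degree-2 polynomial has vanishing third forward difference, so
  - f(1) + 3·f(2) - 3·f(3) + f(4) = 0.
Substituting the known values and solving for f(2):
  3·f(2) = -18
  f(2) = -6.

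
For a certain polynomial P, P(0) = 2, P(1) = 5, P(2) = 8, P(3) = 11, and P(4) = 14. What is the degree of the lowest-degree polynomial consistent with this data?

1

Forward differences of the values at t = 0, 1, 2, 3, 4:
  P  : 2  5  8  11  14
  Δ  : 3  3  3  3
  Δ^2: 0  0  0
  Δ^3: 0  0
  Δ^4: 0
The first differences are constant (3) and nonzero, while all higher differences vanish, so the minimal degree is 1.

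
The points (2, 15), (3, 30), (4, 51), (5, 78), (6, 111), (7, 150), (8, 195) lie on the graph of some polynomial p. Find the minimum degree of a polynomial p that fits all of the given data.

Forward differences of the values at u = 2, 3, 4, 5, 6, 7, 8:
  p  : 15  30  51  78  111  150  195
  Δ  : 15  21  27  33  39  45
  Δ^2: 6  6  6  6  6
  Δ^3: 0  0  0  0
  Δ^4: 0  0  0
  Δ^5: 0  0
  Δ^6: 0
The second differences are constant (6) and nonzero, while all higher differences vanish, so the minimal degree is 2.

2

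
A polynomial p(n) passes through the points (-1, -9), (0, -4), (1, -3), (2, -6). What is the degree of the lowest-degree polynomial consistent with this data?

2

Forward differences of the values at n = -1, 0, 1, 2:
  p  : -9  -4  -3  -6
  Δ  : 5  1  -3
  Δ^2: -4  -4
  Δ^3: 0
The second differences are constant (-4) and nonzero, while all higher differences vanish, so the minimal degree is 2.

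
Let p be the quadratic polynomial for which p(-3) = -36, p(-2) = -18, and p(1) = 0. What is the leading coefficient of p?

-3

Write p(t) = at^2 + bt + c. Substituting each data point gives a linear system:
  9a - 3b + c = -36
  4a - 2b + c = -18
  a + b + c = 0
Solving the system yields a = -3, b = 3, c = 0.
So p(t) = -3t^2 + 3t.
The leading coefficient is -3.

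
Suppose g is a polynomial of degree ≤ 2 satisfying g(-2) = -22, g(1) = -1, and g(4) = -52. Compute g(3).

-27

Forward differences of the values at s = -2, 1, 4:
  g  : -22  -1  -52
  Δ  : 21  -51
  Δ^2: -72
The second differences are constant, confirming degree 2.
Interpolating (Newton forward form) and evaluating at s = 3 gives g(3) = -27.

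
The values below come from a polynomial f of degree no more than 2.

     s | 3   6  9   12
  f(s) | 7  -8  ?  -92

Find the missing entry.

-41

The 3 known points determine the degree-2 polynomial uniquely.
Write f(s) = as^2 + bs + c. Substituting each data point gives a linear system:
  9a + 3b + c = 7
  36a + 6b + c = -8
  144a + 12b + c = -92
Solving the system yields a = -1, b = 4, c = 4.
So f(s) = -s² + 4s + 4.
Then f(9) = -41.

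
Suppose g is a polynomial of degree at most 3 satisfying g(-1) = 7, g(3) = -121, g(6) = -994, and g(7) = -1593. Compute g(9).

Write g(n) = an^3 + bn^2 + cn + d. Substituting each data point gives a linear system:
  -a + b - c + d = 7
  27a + 9b + 3c + d = -121
  216a + 36b + 6c + d = -994
  343a + 49b + 7c + d = -1593
Solving the system yields a = -5, b = 3, c = -3, d = -4.
So g(n) = -5n^3 + 3n^2 - 3n - 4.
Then g(9) = -3433.

-3433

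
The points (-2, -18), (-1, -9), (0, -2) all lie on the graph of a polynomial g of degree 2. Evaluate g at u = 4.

Forward differences of the values at u = -2, -1, 0:
  g  : -18  -9  -2
  Δ  : 9  7
  Δ^2: -2
The second differences are constant, confirming degree 2.
Interpolating (Newton forward form) and evaluating at u = 4 gives g(4) = 6.

6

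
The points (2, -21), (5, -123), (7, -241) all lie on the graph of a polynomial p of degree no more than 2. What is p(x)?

Write p(x) = ax^2 + bx + c. Substituting each data point gives a linear system:
  4a + 2b + c = -21
  25a + 5b + c = -123
  49a + 7b + c = -241
Solving the system yields a = -5, b = 1, c = -3.
So p(x) = -5x^2 + x - 3.
Check: p(7) = -241. ✓

p(x) = -5x^2 + x - 3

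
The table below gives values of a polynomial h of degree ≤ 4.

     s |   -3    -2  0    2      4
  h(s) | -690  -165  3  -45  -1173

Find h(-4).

Write h(s) = as^4 + bs^3 + cs^2 + ds + e. Substituting each data point gives a linear system:
  81a - 27b + 9c - 3d + e = -690
  16a - 8b + 4c - 2d + e = -165
  e = 3
  16a + 8b + 4c + 2d + e = -45
  256a + 64b + 16c + 4d + e = -1173
Solving the system yields a = -6, b = 6, c = -3, d = 6, e = 3.
So h(s) = -6s^4 + 6s^3 - 3s^2 + 6s + 3.
Then h(-4) = -1989.

-1989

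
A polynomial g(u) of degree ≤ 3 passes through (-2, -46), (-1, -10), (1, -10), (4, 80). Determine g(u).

g(u) = 3u^3 - 6u^2 - 3u - 4

Using the Lagrange interpolation formula with nodes -2, -1, 1, 4:
  L_0(u) = (u + 1)(u - 1)(u - 4) / -18
  L_1(u) = (u + 2)(u - 1)(u - 4) / 10
  L_2(u) = (u + 2)(u + 1)(u - 4) / -18
  L_3(u) = (u + 2)(u + 1)(u - 1) / 90
Then g(u) = -46·L_0(u) - 10·L_1(u) - 10·L_2(u) + 80·L_3(u).
Expanding and collecting terms gives g(u) = 3u³ - 6u² - 3u - 4.
Check: g(4) = 80. ✓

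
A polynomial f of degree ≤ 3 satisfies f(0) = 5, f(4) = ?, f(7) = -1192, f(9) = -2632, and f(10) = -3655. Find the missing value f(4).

-187

The 4 known points determine the degree-3 polynomial uniquely.
Write f(s) = as^3 + bs^2 + cs + d. Substituting each data point gives a linear system:
  d = 5
  343a + 49b + 7c + d = -1192
  729a + 81b + 9c + d = -2632
  1000a + 100b + 10c + d = -3655
Solving the system yields a = -4, b = 3, c = 4, d = 5.
So f(s) = -4s³ + 3s² + 4s + 5.
Then f(4) = -187.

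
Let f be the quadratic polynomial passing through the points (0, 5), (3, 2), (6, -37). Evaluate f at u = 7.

-58

Write f(u) = au^2 + bu + c. Substituting each data point gives a linear system:
  c = 5
  9a + 3b + c = 2
  36a + 6b + c = -37
Solving the system yields a = -2, b = 5, c = 5.
So f(u) = -2u^2 + 5u + 5.
Then f(7) = -58.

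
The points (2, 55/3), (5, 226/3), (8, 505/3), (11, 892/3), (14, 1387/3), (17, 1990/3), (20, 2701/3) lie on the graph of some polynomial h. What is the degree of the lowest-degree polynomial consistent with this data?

2

Forward differences of the values at s = 2, 5, 8, 11, 14, 17, 20:
  h  : 55/3  226/3  505/3  892/3  1387/3  1990/3  2701/3
  Δ  : 57  93  129  165  201  237
  Δ^2: 36  36  36  36  36
  Δ^3: 0  0  0  0
  Δ^4: 0  0  0
  Δ^5: 0  0
  Δ^6: 0
The second differences are constant (36) and nonzero, while all higher differences vanish, so the minimal degree is 2.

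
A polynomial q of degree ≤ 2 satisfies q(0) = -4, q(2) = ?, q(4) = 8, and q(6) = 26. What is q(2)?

On equispaced nodes a degree-2 polynomial has vanishing third forward difference, so
  - q(0) + 3·q(2) - 3·q(4) + q(6) = 0.
Substituting the known values and solving for q(2):
  3·q(2) = -6
  q(2) = -2.

-2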